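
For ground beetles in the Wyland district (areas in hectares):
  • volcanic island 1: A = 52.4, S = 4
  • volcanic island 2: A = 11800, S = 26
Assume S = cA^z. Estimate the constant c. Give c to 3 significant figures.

1.02

z = ln(S₂/S₁) / ln(A₂/A₁) = ln(26/4) / ln(11800/52.4) = 1.8718 / 5.4169 = 0.3455
c = S₁ / A₁^z = 4 / 52.4^0.3455 = 4 / 3.927 = 1.018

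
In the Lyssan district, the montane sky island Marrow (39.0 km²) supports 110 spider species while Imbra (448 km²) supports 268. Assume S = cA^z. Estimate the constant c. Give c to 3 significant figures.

28.9

z = ln(S₂/S₁) / ln(A₂/A₁) = ln(268/110) / ln(448/39) = 0.8905 / 2.4412 = 0.3648
c = S₁ / A₁^z = 110 / 39^0.3648 = 110 / 3.805 = 28.91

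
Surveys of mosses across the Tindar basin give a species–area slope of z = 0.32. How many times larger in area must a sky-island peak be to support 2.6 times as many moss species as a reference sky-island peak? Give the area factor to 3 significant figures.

19.8

(A₂/A₁)^0.32 = 2.6, so A₂/A₁ = 2.6^(1/0.32) = 2.6^3.125
ln(A₂/A₁) = ln 2.6 / 0.32 = 0.9555 / 0.32 = 2.9860
A₂/A₁ = e^2.9860 ≈ 19.81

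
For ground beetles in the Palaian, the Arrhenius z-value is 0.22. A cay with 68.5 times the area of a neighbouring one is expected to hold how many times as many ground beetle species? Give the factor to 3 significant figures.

S₂/S₁ = (A₂/A₁)^z = 68.5^0.22
ln(S₂/S₁) = 0.22 × ln 68.5 = 0.22 × 4.2268 = 0.9299
S₂/S₁ = e^0.9299 ≈ 2.534

2.53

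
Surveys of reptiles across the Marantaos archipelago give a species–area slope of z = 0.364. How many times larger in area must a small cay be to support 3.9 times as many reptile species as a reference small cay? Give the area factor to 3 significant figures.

(A₂/A₁)^0.364 = 3.9, so A₂/A₁ = 3.9^(1/0.364) = 3.9^2.747
ln(A₂/A₁) = ln 3.9 / 0.364 = 1.3610 / 0.364 = 3.7389
A₂/A₁ = e^3.7389 ≈ 42.05

42.1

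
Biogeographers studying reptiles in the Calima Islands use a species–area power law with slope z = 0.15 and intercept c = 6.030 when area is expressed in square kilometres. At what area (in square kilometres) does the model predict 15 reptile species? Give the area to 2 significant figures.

440 square kilometres

15 = 6.03 × A^0.15  ⇒  A^0.15 = 15/6.03 = 2.488
ln A = ln(2.488) / 0.15 = 0.9113 / 0.15 = 6.0754
A = e^6.0754 ≈ 435 square kilometres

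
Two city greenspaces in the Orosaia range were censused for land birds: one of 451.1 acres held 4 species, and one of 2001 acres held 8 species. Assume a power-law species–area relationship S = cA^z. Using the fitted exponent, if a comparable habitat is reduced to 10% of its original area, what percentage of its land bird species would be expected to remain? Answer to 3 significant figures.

34.3%

z = ln(8/4) / ln(2001/451.1) = 0.6931 / 1.4897 = 0.4653
S_new/S_old = (A_new/A_old)^z = 0.1^0.4653 = exp(0.4653 × -2.3026) = 0.3425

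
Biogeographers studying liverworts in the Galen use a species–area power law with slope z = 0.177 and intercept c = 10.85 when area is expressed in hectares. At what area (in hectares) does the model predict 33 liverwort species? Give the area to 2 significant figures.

540 hectares

33 = 10.85 × A^0.177  ⇒  A^0.177 = 33/10.85 = 3.041
ln A = ln(3.041) / 0.177 = 1.1123 / 0.177 = 6.2844
A = e^6.2844 ≈ 536.2 hectares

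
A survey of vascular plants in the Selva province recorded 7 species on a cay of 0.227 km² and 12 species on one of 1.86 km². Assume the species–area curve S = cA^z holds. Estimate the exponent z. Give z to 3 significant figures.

0.256

Taking logs: ln S = ln c + z ln A, so z = (ln S₂ − ln S₁)/(ln A₂ − ln A₁).
z = ln(12/7) / ln(1.86/0.227) = ln(1.714) / ln(8.194) = 0.5390 / 2.1034 = 0.2563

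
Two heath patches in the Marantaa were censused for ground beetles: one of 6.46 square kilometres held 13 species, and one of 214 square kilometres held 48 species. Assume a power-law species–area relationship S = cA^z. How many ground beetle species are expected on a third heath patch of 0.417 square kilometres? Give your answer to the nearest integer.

5

z = ln(48/13) / ln(214/6.46) = 1.3063 / 3.5003 = 0.3732
c = 13 / 6.46^0.3732 = 13 / 2.006 = 6.48
S₃ = 6.48 × 0.417^0.3732 = 6.48 × 0.7215 ≈ 4.675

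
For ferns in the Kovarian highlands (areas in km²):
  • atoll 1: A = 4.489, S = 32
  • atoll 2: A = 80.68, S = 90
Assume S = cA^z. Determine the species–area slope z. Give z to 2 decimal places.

Taking logs: ln S = ln c + z ln A, so z = (ln S₂ − ln S₁)/(ln A₂ − ln A₁).
z = ln(90/32) / ln(80.68/4.489) = ln(2.812) / ln(17.97) = 1.0341 / 2.8889 = 0.3580

0.36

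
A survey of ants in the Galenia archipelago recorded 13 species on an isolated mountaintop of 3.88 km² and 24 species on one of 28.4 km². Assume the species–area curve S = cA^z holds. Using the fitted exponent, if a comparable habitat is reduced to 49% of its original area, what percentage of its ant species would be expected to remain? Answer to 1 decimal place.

80.3%

z = ln(24/13) / ln(28.4/3.88) = 0.6131 / 1.9906 = 0.3080
S_new/S_old = (A_new/A_old)^z = 0.49^0.3080 = exp(0.3080 × -0.7133) = 0.8027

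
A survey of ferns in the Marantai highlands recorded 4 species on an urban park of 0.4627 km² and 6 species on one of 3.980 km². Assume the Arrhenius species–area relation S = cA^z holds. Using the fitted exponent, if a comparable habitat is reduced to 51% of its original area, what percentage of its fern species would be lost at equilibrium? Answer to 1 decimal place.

z = ln(6/4) / ln(3.98/0.4627) = 0.4055 / 2.1520 = 0.1884
S_new/S_old = (A_new/A_old)^z = 0.51^0.1884 = exp(0.1884 × -0.6733) = 0.8808
Fraction lost = 1 − 0.8808 = 0.1192

11.9%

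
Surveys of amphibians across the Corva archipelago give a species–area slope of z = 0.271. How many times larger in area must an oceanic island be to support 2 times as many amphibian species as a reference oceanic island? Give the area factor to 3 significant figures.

12.9

(A₂/A₁)^0.271 = 2, so A₂/A₁ = 2^(1/0.271) = 2^3.69
ln(A₂/A₁) = ln 2 / 0.271 = 0.6931 / 0.271 = 2.5577
A₂/A₁ = e^2.5577 ≈ 12.91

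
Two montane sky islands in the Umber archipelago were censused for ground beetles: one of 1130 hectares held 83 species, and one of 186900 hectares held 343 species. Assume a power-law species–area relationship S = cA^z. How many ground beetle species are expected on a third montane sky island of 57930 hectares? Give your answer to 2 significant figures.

250

z = ln(343/83) / ln(186900/1130) = 1.4189 / 5.1084 = 0.2778
c = 83 / 1130^0.2778 = 83 / 7.047 = 11.78
S₃ = 11.78 × 57930^0.2778 = 11.78 × 21.03 ≈ 247.7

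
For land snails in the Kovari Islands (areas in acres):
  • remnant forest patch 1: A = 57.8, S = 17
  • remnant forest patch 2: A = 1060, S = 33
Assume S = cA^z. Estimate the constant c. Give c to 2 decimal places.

6.74

z = ln(S₂/S₁) / ln(A₂/A₁) = ln(33/17) / ln(1060/57.8) = 0.6633 / 2.9090 = 0.2280
c = S₁ / A₁^z = 17 / 57.8^0.2280 = 17 / 2.522 = 6.741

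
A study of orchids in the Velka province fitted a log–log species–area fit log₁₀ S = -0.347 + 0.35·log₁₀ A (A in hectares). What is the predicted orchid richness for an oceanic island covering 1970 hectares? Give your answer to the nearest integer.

S = 0.4498 × 1970^0.35 = 0.4498 × 14.23 ≈ 6.398

6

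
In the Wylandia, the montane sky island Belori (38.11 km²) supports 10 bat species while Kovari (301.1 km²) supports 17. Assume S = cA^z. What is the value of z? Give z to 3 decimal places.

0.257

Taking logs: ln S = ln c + z ln A, so z = (ln S₂ − ln S₁)/(ln A₂ − ln A₁).
z = ln(17/10) / ln(301.1/38.11) = ln(1.7) / ln(7.901) = 0.5306 / 2.0670 = 0.2567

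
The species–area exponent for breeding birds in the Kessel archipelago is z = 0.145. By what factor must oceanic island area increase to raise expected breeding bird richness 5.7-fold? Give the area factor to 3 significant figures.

(A₂/A₁)^0.145 = 5.7, so A₂/A₁ = 5.7^(1/0.145) = 5.7^6.897
ln(A₂/A₁) = ln 5.7 / 0.145 = 1.7405 / 0.145 = 12.0032
A₂/A₁ = e^12.0032 ≈ 163279

163000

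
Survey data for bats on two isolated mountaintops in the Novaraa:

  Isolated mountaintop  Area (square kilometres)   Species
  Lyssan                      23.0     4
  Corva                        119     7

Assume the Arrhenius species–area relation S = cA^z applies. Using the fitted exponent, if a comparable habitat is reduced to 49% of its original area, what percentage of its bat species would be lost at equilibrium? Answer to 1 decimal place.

21.6%

z = ln(7/4) / ln(119/23) = 0.5596 / 1.6436 = 0.3405
S_new/S_old = (A_new/A_old)^z = 0.49^0.3405 = exp(0.3405 × -0.7133) = 0.7844
Fraction lost = 1 − 0.7844 = 0.2156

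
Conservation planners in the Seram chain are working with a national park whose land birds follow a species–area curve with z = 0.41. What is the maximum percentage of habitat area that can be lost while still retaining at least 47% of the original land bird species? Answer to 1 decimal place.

Need (A_new/A_old)^0.41 = 0.47, so A_new/A_old = 0.47^(1/0.41) = 0.47^2.439
ln(A_new/A_old) = ln 0.47 / 0.41 = -0.7550 / 0.41 = -1.8415
A_new/A_old = e^-1.8415 ≈ 0.1586
Fraction that can be lost = 1 − 0.1586 = 0.8414

84.1%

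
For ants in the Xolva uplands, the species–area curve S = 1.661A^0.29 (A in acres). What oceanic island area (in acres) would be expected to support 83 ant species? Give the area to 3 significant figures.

83 = 1.661 × A^0.29  ⇒  A^0.29 = 83/1.661 = 49.97
ln A = ln(49.97) / 0.29 = 3.9114 / 0.29 = 13.4877
A = e^13.4877 ≈ 720469 acres

720000 acres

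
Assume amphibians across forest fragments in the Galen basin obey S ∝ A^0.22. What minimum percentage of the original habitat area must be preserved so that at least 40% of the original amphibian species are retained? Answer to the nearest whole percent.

2%

Need (A_new/A_old)^0.22 = 0.4, so A_new/A_old = 0.4^(1/0.22) = 0.4^4.545
ln(A_new/A_old) = ln 0.4 / 0.22 = -0.9163 / 0.22 = -4.1650
A_new/A_old = e^-4.1650 ≈ 0.01553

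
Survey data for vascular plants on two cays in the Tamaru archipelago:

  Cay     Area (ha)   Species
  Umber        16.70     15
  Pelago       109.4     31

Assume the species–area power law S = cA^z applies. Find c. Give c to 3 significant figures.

5.06

z = ln(S₂/S₁) / ln(A₂/A₁) = ln(31/15) / ln(109.4/16.7) = 0.7259 / 1.8796 = 0.3862
c = S₁ / A₁^z = 15 / 16.7^0.3862 = 15 / 2.966 = 5.057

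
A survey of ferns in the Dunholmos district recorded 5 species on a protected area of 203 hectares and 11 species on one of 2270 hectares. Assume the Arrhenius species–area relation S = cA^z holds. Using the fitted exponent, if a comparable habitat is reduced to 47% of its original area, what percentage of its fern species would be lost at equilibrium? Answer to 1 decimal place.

21.9%

z = ln(11/5) / ln(2270/203) = 0.7885 / 2.4143 = 0.3266
S_new/S_old = (A_new/A_old)^z = 0.47^0.3266 = exp(0.3266 × -0.7550) = 0.7815
Fraction lost = 1 − 0.7815 = 0.2185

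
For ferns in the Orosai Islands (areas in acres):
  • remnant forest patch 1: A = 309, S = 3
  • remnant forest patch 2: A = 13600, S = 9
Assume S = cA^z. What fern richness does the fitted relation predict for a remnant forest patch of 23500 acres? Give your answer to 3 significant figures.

10.5

z = ln(9/3) / ln(13600/309) = 1.0986 / 3.7845 = 0.2903
c = 3 / 309^0.2903 = 3 / 5.282 = 0.5679
S₃ = 0.5679 × 23500^0.2903 = 0.5679 × 18.57 ≈ 10.55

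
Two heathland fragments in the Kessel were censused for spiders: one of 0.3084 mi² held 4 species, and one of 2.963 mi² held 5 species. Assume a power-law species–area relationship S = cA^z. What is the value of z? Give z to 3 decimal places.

0.099

Taking logs: ln S = ln c + z ln A, so z = (ln S₂ − ln S₁)/(ln A₂ − ln A₁).
z = ln(5/4) / ln(2.963/0.3084) = ln(1.25) / ln(9.608) = 0.2231 / 2.2626 = 0.0986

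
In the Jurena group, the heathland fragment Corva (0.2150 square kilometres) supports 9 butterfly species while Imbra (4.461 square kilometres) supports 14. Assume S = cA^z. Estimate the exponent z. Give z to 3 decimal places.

0.146

Taking logs: ln S = ln c + z ln A, so z = (ln S₂ − ln S₁)/(ln A₂ − ln A₁).
z = ln(14/9) / ln(4.461/0.215) = ln(1.556) / ln(20.75) = 0.4418 / 3.0325 = 0.1457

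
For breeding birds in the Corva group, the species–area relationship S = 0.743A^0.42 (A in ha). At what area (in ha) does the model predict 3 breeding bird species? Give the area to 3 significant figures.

3 = 0.743 × A^0.42  ⇒  A^0.42 = 3/0.743 = 4.038
ln A = ln(4.038) / 0.42 = 1.3957 / 0.42 = 3.3230
A = e^3.3230 ≈ 27.74 ha

27.7 ha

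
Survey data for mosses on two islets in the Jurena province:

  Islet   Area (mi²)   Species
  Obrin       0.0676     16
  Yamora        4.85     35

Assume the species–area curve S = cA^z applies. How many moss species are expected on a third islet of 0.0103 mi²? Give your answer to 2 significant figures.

z = ln(35/16) / ln(4.85/0.0676) = 0.7828 / 4.2731 = 0.1832
c = 16 / 0.0676^0.1832 = 16 / 0.6105 = 26.21
S₃ = 26.21 × 0.0103^0.1832 = 26.21 × 0.4325 ≈ 11.34

11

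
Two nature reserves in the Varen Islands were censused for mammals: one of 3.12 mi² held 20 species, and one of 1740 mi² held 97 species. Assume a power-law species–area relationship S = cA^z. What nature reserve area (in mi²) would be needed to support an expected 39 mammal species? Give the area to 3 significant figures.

45.3 mi²

z = ln(97/20) / ln(1740/3.12) = 1.5790 / 6.3238 = 0.2497
c = 20 / 3.12^0.2497 = 20 / 1.329 = 15.05
A = (39/15.05)^(1/0.2497) ⇒ ln A = ln(2.591)/0.2497 = 3.8125
A = e^3.8125 ≈ 45.26 mi²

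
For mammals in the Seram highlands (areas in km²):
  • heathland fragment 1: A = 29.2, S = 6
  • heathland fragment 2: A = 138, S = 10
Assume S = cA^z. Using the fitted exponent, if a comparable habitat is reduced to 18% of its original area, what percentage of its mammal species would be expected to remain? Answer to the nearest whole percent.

z = ln(10/6) / ln(138/29.2) = 0.5108 / 1.5531 = 0.3289
S_new/S_old = (A_new/A_old)^z = 0.18^0.3289 = exp(0.3289 × -1.7148) = 0.5689

57%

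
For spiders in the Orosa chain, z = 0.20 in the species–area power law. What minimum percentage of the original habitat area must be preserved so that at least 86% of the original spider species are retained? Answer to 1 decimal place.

47.0%

Need (A_new/A_old)^0.2 = 0.86, so A_new/A_old = 0.86^(1/0.2) = 0.86^5
ln(A_new/A_old) = ln 0.86 / 0.2 = -0.1508 / 0.2 = -0.7541
A_new/A_old = e^-0.7541 ≈ 0.4704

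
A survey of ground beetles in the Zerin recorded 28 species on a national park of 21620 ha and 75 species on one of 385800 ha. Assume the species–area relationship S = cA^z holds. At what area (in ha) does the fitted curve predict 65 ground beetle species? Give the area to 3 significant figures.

z = ln(75/28) / ln(385800/21620) = 0.9853 / 2.8817 = 0.3419
c = 28 / 21620^0.3419 = 28 / 30.35 = 0.9226
A = (65/0.9226)^(1/0.3419) ⇒ ln A = ln(70.45)/0.3419 = 12.4445
A = e^12.4445 ≈ 253861 ha

254000 ha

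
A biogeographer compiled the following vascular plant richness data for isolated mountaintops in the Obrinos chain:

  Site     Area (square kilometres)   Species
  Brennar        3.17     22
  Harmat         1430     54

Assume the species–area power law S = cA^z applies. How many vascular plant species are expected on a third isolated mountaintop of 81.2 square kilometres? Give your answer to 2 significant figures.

z = ln(54/22) / ln(1430/3.17) = 0.8979 / 6.1117 = 0.1469
c = 22 / 3.17^0.1469 = 22 / 1.185 = 18.57
S₃ = 18.57 × 81.2^0.1469 = 18.57 × 1.908 ≈ 35.43

35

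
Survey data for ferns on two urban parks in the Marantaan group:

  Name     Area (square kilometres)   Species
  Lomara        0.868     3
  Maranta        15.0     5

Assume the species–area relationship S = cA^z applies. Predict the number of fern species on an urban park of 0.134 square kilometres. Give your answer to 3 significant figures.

2.15

z = ln(5/3) / ln(15/0.868) = 0.5108 / 2.8496 = 0.1793
c = 3 / 0.868^0.1793 = 3 / 0.9749 = 3.077
S₃ = 3.077 × 0.134^0.1793 = 3.077 × 0.6975 ≈ 2.146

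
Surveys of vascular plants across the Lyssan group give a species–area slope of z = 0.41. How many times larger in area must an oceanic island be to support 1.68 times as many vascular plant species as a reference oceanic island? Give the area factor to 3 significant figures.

(A₂/A₁)^0.41 = 1.68, so A₂/A₁ = 1.68^(1/0.41) = 1.68^2.439
ln(A₂/A₁) = ln 1.68 / 0.41 = 0.5188 / 0.41 = 1.2654
A₂/A₁ = e^1.2654 ≈ 3.544

3.54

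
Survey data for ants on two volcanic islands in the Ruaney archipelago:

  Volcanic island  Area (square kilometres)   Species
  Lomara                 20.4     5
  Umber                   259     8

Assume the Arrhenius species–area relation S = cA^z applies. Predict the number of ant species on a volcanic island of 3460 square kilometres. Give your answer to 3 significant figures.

z = ln(8/5) / ln(259/20.4) = 0.4700 / 2.5413 = 0.1849
c = 5 / 20.4^0.1849 = 5 / 1.747 = 2.863
S₃ = 2.863 × 3460^0.1849 = 2.863 × 4.514 ≈ 12.92

12.9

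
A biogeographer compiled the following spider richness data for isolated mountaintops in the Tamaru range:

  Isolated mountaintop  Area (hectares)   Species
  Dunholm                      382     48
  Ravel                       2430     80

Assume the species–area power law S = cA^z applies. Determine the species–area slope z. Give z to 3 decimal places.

Taking logs: ln S = ln c + z ln A, so z = (ln S₂ − ln S₁)/(ln A₂ − ln A₁).
z = ln(80/48) / ln(2430/382) = ln(1.667) / ln(6.361) = 0.5108 / 1.8502 = 0.2761

0.276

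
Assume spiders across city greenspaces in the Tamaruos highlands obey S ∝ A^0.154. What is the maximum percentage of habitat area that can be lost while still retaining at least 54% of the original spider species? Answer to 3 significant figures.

Need (A_new/A_old)^0.154 = 0.54, so A_new/A_old = 0.54^(1/0.154) = 0.54^6.494
ln(A_new/A_old) = ln 0.54 / 0.154 = -0.6162 / 0.154 = -4.0012
A_new/A_old = e^-4.0012 ≈ 0.01829
Fraction that can be lost = 1 − 0.01829 = 0.9817

98.2%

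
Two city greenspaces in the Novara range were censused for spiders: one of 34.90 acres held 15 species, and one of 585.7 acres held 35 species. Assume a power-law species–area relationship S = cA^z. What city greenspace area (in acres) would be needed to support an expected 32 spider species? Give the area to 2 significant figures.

430 acres

z = ln(35/15) / ln(585.7/34.9) = 0.8473 / 2.8203 = 0.3004
c = 15 / 34.9^0.3004 = 15 / 2.907 = 5.159
A = (32/5.159)^(1/0.3004) ⇒ ln A = ln(6.202)/0.3004 = 6.0745
A = e^6.0745 ≈ 434.6 acres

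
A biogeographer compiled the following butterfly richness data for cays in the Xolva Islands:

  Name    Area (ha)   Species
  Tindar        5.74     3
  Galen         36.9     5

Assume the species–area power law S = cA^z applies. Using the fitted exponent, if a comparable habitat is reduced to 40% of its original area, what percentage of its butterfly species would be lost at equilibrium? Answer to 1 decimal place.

22.2%

z = ln(5/3) / ln(36.9/5.74) = 0.5108 / 1.8608 = 0.2745
S_new/S_old = (A_new/A_old)^z = 0.4^0.2745 = exp(0.2745 × -0.9163) = 0.7776
Fraction lost = 1 − 0.7776 = 0.2224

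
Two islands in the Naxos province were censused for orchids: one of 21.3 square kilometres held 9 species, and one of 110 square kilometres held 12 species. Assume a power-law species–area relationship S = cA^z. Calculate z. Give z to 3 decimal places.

Taking logs: ln S = ln c + z ln A, so z = (ln S₂ − ln S₁)/(ln A₂ − ln A₁).
z = ln(12/9) / ln(110/21.3) = ln(1.333) / ln(5.164) = 0.2877 / 1.6418 = 0.1752

0.175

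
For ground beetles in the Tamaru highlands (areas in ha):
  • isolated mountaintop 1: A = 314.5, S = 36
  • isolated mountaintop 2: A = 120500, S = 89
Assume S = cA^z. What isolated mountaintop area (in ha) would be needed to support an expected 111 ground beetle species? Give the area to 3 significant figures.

515000 ha

z = ln(89/36) / ln(120500/314.5) = 0.9051 / 5.9484 = 0.1522
c = 36 / 314.5^0.1522 = 36 / 2.399 = 15.01
A = (111/15.01)^(1/0.1522) ⇒ ln A = ln(7.397)/0.1522 = 13.1511
A = e^13.1511 ≈ 514585 ha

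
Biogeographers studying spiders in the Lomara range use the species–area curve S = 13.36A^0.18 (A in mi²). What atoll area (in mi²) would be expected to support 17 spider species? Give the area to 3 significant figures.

3.81 mi²

17 = 13.36 × A^0.18  ⇒  A^0.18 = 17/13.36 = 1.272
ln A = ln(1.272) / 0.18 = 0.2409 / 0.18 = 1.3386
A = e^1.3386 ≈ 3.814 mi²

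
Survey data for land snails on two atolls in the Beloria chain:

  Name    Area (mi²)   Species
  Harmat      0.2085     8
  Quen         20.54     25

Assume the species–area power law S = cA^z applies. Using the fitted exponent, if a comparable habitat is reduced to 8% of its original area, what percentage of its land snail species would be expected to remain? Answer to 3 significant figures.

z = ln(25/8) / ln(20.54/0.2085) = 1.1394 / 4.5902 = 0.2482
S_new/S_old = (A_new/A_old)^z = 0.08^0.2482 = exp(0.2482 × -2.5257) = 0.5342

53.4%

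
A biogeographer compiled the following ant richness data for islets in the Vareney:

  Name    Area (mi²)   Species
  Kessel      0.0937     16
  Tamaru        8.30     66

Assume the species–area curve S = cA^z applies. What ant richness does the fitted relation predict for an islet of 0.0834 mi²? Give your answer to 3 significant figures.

15.4

z = ln(66/16) / ln(8.3/0.0937) = 1.4171 / 4.4839 = 0.3160
c = 16 / 0.0937^0.3160 = 16 / 0.4732 = 33.81
S₃ = 33.81 × 0.0834^0.3160 = 33.81 × 0.4561 ≈ 15.42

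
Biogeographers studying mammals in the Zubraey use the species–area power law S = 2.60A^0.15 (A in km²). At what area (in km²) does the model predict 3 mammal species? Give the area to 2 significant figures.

2.6 km²

3 = 2.6 × A^0.15  ⇒  A^0.15 = 3/2.6 = 1.154
ln A = ln(1.154) / 0.15 = 0.1431 / 0.15 = 0.9540
A = e^0.9540 ≈ 2.596 km²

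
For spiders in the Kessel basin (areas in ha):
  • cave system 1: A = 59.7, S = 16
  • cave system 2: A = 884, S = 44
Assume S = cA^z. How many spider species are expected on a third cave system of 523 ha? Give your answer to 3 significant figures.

z = ln(44/16) / ln(884/59.7) = 1.0116 / 2.6951 = 0.3753
c = 16 / 59.7^0.3753 = 16 / 4.641 = 3.448
S₃ = 3.448 × 523^0.3753 = 3.448 × 10.48 ≈ 36.13

36.1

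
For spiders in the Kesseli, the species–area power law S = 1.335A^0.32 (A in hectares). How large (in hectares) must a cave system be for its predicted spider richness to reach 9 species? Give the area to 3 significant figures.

389 hectares

9 = 1.335 × A^0.32  ⇒  A^0.32 = 9/1.335 = 6.742
ln A = ln(6.742) / 0.32 = 1.9083 / 0.32 = 5.9634
A = e^5.9634 ≈ 388.9 hectares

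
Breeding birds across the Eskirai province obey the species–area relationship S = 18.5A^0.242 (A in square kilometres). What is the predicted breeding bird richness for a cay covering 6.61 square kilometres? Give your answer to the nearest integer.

29

S = 18.5 × 6.61^0.242
ln S = ln 18.5 + 0.242 × ln 6.61 = 2.9178 + 0.242 × 1.8886 = 3.3748
S = e^3.3748 ≈ 29.22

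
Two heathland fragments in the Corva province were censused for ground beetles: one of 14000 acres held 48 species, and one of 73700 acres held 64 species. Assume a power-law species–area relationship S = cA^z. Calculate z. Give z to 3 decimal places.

Taking logs: ln S = ln c + z ln A, so z = (ln S₂ − ln S₁)/(ln A₂ − ln A₁).
z = ln(64/48) / ln(73700/14000) = ln(1.333) / ln(5.264) = 0.2877 / 1.6609 = 0.1732

0.173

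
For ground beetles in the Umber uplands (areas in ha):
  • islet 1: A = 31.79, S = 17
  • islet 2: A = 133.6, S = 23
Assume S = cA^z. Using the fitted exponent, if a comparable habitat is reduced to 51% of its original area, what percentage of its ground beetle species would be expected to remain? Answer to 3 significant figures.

z = ln(23/17) / ln(133.6/31.79) = 0.3023 / 1.4357 = 0.2105
S_new/S_old = (A_new/A_old)^z = 0.51^0.2105 = exp(0.2105 × -0.6733) = 0.8678

86.8%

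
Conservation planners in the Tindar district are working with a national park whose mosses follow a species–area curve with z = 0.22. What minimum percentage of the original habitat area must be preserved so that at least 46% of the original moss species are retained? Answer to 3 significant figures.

2.93%

Need (A_new/A_old)^0.22 = 0.46, so A_new/A_old = 0.46^(1/0.22) = 0.46^4.545
ln(A_new/A_old) = ln 0.46 / 0.22 = -0.7765 / 0.22 = -3.5297
A_new/A_old = e^-3.5297 ≈ 0.02931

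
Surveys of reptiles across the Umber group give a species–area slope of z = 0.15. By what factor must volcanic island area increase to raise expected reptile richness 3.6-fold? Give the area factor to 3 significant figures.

5110

(A₂/A₁)^0.15 = 3.6, so A₂/A₁ = 3.6^(1/0.15) = 3.6^6.667
ln(A₂/A₁) = ln 3.6 / 0.15 = 1.2809 / 0.15 = 8.5396
A₂/A₁ = e^8.5396 ≈ 5113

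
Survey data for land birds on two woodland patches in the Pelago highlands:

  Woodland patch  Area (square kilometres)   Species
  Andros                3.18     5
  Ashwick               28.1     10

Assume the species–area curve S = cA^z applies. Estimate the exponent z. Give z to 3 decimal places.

0.318

Taking logs: ln S = ln c + z ln A, so z = (ln S₂ − ln S₁)/(ln A₂ − ln A₁).
z = ln(10/5) / ln(28.1/3.18) = ln(2) / ln(8.836) = 0.6931 / 2.1789 = 0.3181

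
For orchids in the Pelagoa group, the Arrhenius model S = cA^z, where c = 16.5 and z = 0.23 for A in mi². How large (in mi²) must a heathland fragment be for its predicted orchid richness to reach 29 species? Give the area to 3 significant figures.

11.6 mi²

29 = 16.5 × A^0.23  ⇒  A^0.23 = 29/16.5 = 1.758
ln A = ln(1.758) / 0.23 = 0.5639 / 0.23 = 2.4519
A = e^2.4519 ≈ 11.61 mi²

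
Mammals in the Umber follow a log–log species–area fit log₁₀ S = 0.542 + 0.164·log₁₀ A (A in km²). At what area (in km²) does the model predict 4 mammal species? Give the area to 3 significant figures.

4 = 3.483 × A^0.164  ⇒  A^0.164 = 4/3.483 = 1.148
ln A = ln(1.148) / 0.164 = 0.1383 / 0.164 = 0.8433
A = e^0.8433 ≈ 2.324 km²

2.32 km²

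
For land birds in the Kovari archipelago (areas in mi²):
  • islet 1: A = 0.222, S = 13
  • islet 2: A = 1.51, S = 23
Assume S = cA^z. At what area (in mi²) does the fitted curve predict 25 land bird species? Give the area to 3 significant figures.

z = ln(23/13) / ln(1.51/0.222) = 0.5705 / 1.9172 = 0.2976
c = 13 / 0.222^0.2976 = 13 / 0.639 = 20.35
A = (25/20.35)^(1/0.2976) ⇒ ln A = ln(1.229)/0.2976 = 0.6923
A = e^0.6923 ≈ 1.998 mi²

2.00 mi²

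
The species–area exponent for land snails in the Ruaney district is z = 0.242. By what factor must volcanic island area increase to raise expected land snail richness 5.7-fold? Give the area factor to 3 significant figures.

1330

(A₂/A₁)^0.242 = 5.7, so A₂/A₁ = 5.7^(1/0.242) = 5.7^4.132
ln(A₂/A₁) = ln 5.7 / 0.242 = 1.7405 / 0.242 = 7.1920
A₂/A₁ = e^7.1920 ≈ 1329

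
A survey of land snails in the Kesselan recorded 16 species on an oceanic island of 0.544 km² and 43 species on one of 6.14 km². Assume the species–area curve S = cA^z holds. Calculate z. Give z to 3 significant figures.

0.408

Taking logs: ln S = ln c + z ln A, so z = (ln S₂ − ln S₁)/(ln A₂ − ln A₁).
z = ln(43/16) / ln(6.14/0.544) = ln(2.688) / ln(11.29) = 0.9886 / 2.4236 = 0.4079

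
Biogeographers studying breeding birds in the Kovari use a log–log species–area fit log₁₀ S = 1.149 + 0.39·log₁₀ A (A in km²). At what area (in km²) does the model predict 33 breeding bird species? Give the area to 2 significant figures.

8.9 km²

33 = 14.09 × A^0.39  ⇒  A^0.39 = 33/14.09 = 2.342
ln A = ln(2.342) / 0.39 = 0.8508 / 0.39 = 2.1816
A = e^2.1816 ≈ 8.861 km²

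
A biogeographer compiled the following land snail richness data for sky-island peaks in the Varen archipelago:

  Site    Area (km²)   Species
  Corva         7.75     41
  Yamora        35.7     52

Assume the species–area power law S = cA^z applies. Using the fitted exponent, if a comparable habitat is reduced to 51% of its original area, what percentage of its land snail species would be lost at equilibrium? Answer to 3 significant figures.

z = ln(52/41) / ln(35.7/7.75) = 0.2377 / 1.5275 = 0.1556
S_new/S_old = (A_new/A_old)^z = 0.51^0.1556 = exp(0.1556 × -0.6733) = 0.9005
Fraction lost = 1 − 0.9005 = 0.09947

9.95%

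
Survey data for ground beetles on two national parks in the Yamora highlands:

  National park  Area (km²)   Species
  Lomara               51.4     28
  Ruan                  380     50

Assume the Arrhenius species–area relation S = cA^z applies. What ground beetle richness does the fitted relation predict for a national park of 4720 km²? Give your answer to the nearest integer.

104

z = ln(50/28) / ln(380/51.4) = 0.5798 / 2.0005 = 0.2898
c = 28 / 51.4^0.2898 = 28 / 3.133 = 8.939
S₃ = 8.939 × 4720^0.2898 = 8.939 × 11.61 ≈ 103.8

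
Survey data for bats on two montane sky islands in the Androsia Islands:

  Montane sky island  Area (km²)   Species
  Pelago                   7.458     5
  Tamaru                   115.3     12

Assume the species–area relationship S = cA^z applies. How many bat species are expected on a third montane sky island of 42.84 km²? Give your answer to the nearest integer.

z = ln(12/5) / ln(115.3/7.458) = 0.8755 / 2.7383 = 0.3197
c = 5 / 7.458^0.3197 = 5 / 1.901 = 2.63
S₃ = 2.63 × 42.84^0.3197 = 2.63 × 3.325 ≈ 8.744

9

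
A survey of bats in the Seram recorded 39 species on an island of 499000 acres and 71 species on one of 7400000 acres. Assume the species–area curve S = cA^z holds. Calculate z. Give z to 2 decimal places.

0.22

Taking logs: ln S = ln c + z ln A, so z = (ln S₂ − ln S₁)/(ln A₂ − ln A₁).
z = ln(71/39) / ln(7400000/499000) = ln(1.821) / ln(14.83) = 0.5991 / 2.6966 = 0.2222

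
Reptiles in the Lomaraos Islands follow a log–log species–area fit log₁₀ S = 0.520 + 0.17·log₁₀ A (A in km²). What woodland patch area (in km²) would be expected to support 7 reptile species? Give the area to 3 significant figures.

81.7 km²

7 = 3.311 × A^0.17  ⇒  A^0.17 = 7/3.311 = 2.114
ln A = ln(2.114) / 0.17 = 0.7486 / 0.17 = 4.4033
A = e^4.4033 ≈ 81.72 km²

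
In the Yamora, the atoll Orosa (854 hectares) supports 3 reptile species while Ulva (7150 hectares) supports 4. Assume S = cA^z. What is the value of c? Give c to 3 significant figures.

1.20

z = ln(S₂/S₁) / ln(A₂/A₁) = ln(4/3) / ln(7150/854) = 0.2877 / 2.1249 = 0.1354
c = S₁ / A₁^z = 3 / 854^0.1354 = 3 / 2.494 = 1.203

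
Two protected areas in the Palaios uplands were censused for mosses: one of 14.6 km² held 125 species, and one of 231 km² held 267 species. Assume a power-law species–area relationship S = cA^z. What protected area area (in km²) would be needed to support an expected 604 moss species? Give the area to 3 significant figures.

4500 km²

z = ln(267/125) / ln(231/14.6) = 0.7589 / 2.7614 = 0.2748
c = 125 / 14.6^0.2748 = 125 / 2.089 = 59.83
A = (604/59.83)^(1/0.2748) ⇒ ln A = ln(10.1)/0.2748 = 8.4126
A = e^8.4126 ≈ 4504 km²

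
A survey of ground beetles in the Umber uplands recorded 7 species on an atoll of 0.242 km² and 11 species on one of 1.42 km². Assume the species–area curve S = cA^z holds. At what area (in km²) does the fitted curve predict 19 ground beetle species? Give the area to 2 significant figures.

12 km²

z = ln(11/7) / ln(1.42/0.242) = 0.4520 / 1.7695 = 0.2554
c = 7 / 0.242^0.2554 = 7 / 0.696 = 10.06
A = (19/10.06)^(1/0.2554) ⇒ ln A = ln(1.889)/0.2554 = 2.4903
A = e^2.4903 ≈ 12.07 km²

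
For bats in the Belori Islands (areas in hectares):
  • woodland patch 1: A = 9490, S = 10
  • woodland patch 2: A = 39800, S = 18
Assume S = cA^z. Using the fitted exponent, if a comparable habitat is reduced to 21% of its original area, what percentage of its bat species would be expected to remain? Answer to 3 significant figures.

z = ln(18/10) / ln(39800/9490) = 0.5878 / 1.4336 = 0.4100
S_new/S_old = (A_new/A_old)^z = 0.21^0.4100 = exp(0.4100 × -1.5606) = 0.5274

52.7%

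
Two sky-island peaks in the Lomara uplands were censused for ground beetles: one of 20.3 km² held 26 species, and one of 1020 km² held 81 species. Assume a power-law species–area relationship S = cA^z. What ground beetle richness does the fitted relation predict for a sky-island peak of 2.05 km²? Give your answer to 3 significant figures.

z = ln(81/26) / ln(1020/20.3) = 1.1364 / 3.9169 = 0.2901
c = 26 / 20.3^0.2901 = 26 / 2.395 = 10.86
S₃ = 10.86 × 2.05^0.2901 = 10.86 × 1.232 ≈ 13.37

13.4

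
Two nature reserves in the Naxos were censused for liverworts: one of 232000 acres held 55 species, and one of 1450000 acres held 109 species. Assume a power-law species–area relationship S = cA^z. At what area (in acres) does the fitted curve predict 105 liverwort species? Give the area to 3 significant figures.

z = ln(109/55) / ln(1450000/232000) = 0.6840 / 1.8326 = 0.3733
c = 55 / 232000^0.3733 = 55 / 100.6 = 0.5466
A = (105/0.5466)^(1/0.3733) ⇒ ln A = ln(192.1)/0.3733 = 14.0869
A = e^14.0869 ≈ 1311795 acres

1310000 acres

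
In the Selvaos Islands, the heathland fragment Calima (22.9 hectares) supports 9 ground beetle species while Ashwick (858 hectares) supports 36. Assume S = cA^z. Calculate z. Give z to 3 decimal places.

0.383

Taking logs: ln S = ln c + z ln A, so z = (ln S₂ − ln S₁)/(ln A₂ − ln A₁).
z = ln(36/9) / ln(858/22.9) = ln(4) / ln(37.47) = 1.3863 / 3.6235 = 0.3826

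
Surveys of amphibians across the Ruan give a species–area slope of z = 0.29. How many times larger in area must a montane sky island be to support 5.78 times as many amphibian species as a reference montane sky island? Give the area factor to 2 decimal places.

(A₂/A₁)^0.29 = 5.78, so A₂/A₁ = 5.78^(1/0.29) = 5.78^3.448
ln(A₂/A₁) = ln 5.78 / 0.29 = 1.7544 / 0.29 = 6.0497
A₂/A₁ = e^6.0497 ≈ 424

423.97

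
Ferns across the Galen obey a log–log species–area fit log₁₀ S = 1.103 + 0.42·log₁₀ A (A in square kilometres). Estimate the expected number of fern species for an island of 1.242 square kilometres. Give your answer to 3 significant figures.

S = 12.68 × 1.242^0.42
ln S = ln 12.68 + 0.42 × ln 1.242 = 2.5398 + 0.42 × 0.2167 = 2.6308
S = e^2.6308 ≈ 13.88

13.9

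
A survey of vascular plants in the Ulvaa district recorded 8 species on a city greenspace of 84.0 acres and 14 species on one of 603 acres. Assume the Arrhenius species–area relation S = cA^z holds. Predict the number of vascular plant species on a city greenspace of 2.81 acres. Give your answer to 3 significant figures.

3.05

z = ln(14/8) / ln(603/84) = 0.5596 / 1.9711 = 0.2839
c = 8 / 84^0.2839 = 8 / 3.518 = 2.274
S₃ = 2.274 × 2.81^0.2839 = 2.274 × 1.341 ≈ 3.049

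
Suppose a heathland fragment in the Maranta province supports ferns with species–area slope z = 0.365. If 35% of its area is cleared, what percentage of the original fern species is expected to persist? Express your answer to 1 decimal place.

S_new/S_old = (A_new/A_old)^z = 0.65^0.365
= exp(0.365 × ln 0.65) = exp(0.365 × -0.4308) = exp(-0.1572) ≈ 0.8545

85.5%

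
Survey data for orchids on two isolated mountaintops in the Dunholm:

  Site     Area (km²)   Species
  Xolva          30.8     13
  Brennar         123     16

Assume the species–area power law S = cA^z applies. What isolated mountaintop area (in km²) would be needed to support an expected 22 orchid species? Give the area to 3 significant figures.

1030 km²

z = ln(16/13) / ln(123/30.8) = 0.2076 / 1.3847 = 0.1500
c = 13 / 30.8^0.1500 = 13 / 1.672 = 7.775
A = (22/7.775)^(1/0.1500) ⇒ ln A = ln(2.829)/0.1500 = 6.9358
A = e^6.9358 ≈ 1028 km²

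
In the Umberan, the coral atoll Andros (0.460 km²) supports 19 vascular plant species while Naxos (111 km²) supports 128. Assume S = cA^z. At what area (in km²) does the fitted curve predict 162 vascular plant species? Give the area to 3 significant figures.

z = ln(128/19) / ln(111/0.46) = 1.9076 / 5.4861 = 0.3477
c = 19 / 0.46^0.3477 = 19 / 0.7634 = 24.89
A = (162/24.89)^(1/0.3477) ⇒ ln A = ln(6.509)/0.3477 = 5.3870
A = e^5.3870 ≈ 218.5 km²

219 km²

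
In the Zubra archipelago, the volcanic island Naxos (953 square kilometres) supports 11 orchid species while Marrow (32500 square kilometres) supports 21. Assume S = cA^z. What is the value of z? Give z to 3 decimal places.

0.183

Taking logs: ln S = ln c + z ln A, so z = (ln S₂ − ln S₁)/(ln A₂ − ln A₁).
z = ln(21/11) / ln(32500/953) = ln(1.909) / ln(34.1) = 0.6466 / 3.5294 = 0.1832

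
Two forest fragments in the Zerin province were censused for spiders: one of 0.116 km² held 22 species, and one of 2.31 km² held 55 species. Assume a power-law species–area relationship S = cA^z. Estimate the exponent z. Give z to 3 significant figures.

Taking logs: ln S = ln c + z ln A, so z = (ln S₂ − ln S₁)/(ln A₂ − ln A₁).
z = ln(55/22) / ln(2.31/0.116) = ln(2.5) / ln(19.91) = 0.9163 / 2.9914 = 0.3063

0.306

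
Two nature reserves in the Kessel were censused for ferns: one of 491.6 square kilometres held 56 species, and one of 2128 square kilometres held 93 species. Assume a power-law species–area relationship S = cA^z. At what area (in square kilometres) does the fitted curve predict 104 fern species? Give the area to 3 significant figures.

z = ln(93/56) / ln(2128/491.6) = 0.5072 / 1.4653 = 0.3462
c = 56 / 491.6^0.3462 = 56 / 8.546 = 6.552
A = (104/6.552)^(1/0.3462) ⇒ ln A = ln(15.87)/0.3462 = 7.9859
A = e^7.9859 ≈ 2939 square kilometres

2940 square kilometres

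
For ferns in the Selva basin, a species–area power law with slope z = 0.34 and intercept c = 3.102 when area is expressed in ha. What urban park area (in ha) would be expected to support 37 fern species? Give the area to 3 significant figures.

1470 ha

37 = 3.102 × A^0.34  ⇒  A^0.34 = 37/3.102 = 11.93
ln A = ln(11.93) / 0.34 = 2.4789 / 0.34 = 7.2908
A = e^7.2908 ≈ 1467 ha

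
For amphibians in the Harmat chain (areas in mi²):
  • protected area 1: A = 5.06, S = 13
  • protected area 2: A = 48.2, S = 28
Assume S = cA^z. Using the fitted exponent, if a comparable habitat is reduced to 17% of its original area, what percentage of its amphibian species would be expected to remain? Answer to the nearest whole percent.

55%

z = ln(28/13) / ln(48.2/5.06) = 0.7673 / 2.2540 = 0.3404
S_new/S_old = (A_new/A_old)^z = 0.17^0.3404 = exp(0.3404 × -1.7720) = 0.5471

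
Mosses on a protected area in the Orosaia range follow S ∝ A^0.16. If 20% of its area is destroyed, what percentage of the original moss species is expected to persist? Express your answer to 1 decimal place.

S_new/S_old = (A_new/A_old)^z = 0.8^0.16
= exp(0.16 × ln 0.8) = exp(0.16 × -0.2231) = exp(-0.0357) ≈ 0.9649

96.5%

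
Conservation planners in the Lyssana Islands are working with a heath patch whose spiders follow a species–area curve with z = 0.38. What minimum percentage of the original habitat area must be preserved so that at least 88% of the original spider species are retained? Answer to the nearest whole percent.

Need (A_new/A_old)^0.38 = 0.88, so A_new/A_old = 0.88^(1/0.38) = 0.88^2.632
ln(A_new/A_old) = ln 0.88 / 0.38 = -0.1278 / 0.38 = -0.3364
A_new/A_old = e^-0.3364 ≈ 0.7143

71%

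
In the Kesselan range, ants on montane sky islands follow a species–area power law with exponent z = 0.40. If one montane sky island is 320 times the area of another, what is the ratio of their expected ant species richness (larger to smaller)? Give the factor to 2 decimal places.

S₂/S₁ = (A₂/A₁)^z = 320^0.4
ln(S₂/S₁) = 0.4 × ln 320 = 0.4 × 5.7683 = 2.3073
S₂/S₁ = e^2.3073 ≈ 10.05

10.05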